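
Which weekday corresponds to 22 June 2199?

Doomsday rule: the anchor day for the 2100s is Sunday. For year 99: 99÷12 = 8 r 3, and 3÷4 = 0, so 8+3+0 = 11.
Sunday + 11 ≡ Thursday — that's 2199's doomsday.
In June the doomsday date is Jun 6.
Jun 22 is 16 days after Jun 6; 16 mod 7 = 2, so Thursday + 2 = Saturday.

Saturday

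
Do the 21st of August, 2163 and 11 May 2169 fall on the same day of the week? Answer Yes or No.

From Aug 21, 2163 to May 11, 2169 is 2090 days.
2090 mod 7 = 4, so they are different weekdays.
(Aug 21, 2163 is a Sunday; May 11, 2169 is a Thursday.)

No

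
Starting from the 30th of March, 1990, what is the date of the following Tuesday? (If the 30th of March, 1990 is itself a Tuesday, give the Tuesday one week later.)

Mar 30, 1990 is a Friday.
From Friday to the next Tuesday is 4 days.
Mar 30, 1990 + 4 = Apr 3, 1990.

April 3, 1990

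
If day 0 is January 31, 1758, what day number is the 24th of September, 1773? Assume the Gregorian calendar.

5715

Jan 31, 1758 → Jan 31, 1759: 365 days.
Jan 31, 1759 → Jan 31, 1760: 365 days.
Jan 31, 1760 → Jan 31, 1761: 366 days (Feb 29, 1760 is in that span).
Jan 31, 1761 → Jan 31, 1762: 365 days.
Jan 31, 1762 → Jan 31, 1763: 365 days.
Jan 31, 1763 → Jan 31, 1764: 365 days.
Jan 31, 1764 → Jan 31, 1765: 366 days (Feb 29, 1764 is in that span).
Jan 31, 1765 → Jan 31, 1766: 365 days.
Jan 31, 1766 → Jan 31, 1767: 365 days.
Jan 31, 1767 → Jan 31, 1768: 365 days.
Jan 31, 1768 → Jan 31, 1769: 366 days (Feb 29, 1768 is in that span).
Jan 31, 1769 → Jan 31, 1770: 365 days.
Jan 31, 1770 → Jan 31, 1771: 365 days.
Jan 31, 1771 → Jan 31, 1772: 365 days.
Jan 31, 1772 → Jan 31, 1773: 366 days (Feb 29, 1772 is in that span).
Jan 31, 1773 → Feb 28, 1773: 28 days (January has 31).
Feb 28, 1773 → Mar 28, 1773: 28 days (February has 28).
Mar 28, 1773 → Apr 28, 1773: 31 days (March has 31).
Apr 28, 1773 → May 28, 1773: 30 days (April has 30).
May 28, 1773 → Jun 28, 1773: 31 days (May has 31).
Jun 28, 1773 → Jul 28, 1773: 30 days (June has 30).
Jul 28, 1773 → Aug 28, 1773: 31 days (July has 31).
Aug 28, 1773 → Sep 24, 1773: 27 days.
Total: 5715 days.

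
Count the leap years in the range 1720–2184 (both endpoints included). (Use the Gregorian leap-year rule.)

Multiples of 4 in [1720,2184]: 117.
Of those, multiples of 100: 4 (not leap unless ÷400).
Multiples of 400: 1.
Leap years = 117 − 4 + 1 = 114.

114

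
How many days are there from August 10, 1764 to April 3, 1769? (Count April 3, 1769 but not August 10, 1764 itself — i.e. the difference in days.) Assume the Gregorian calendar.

Aug 10, 1764 → Aug 10, 1765: 365 days.
Aug 10, 1765 → Aug 10, 1766: 365 days.
Aug 10, 1766 → Aug 10, 1767: 365 days.
Aug 10, 1767 → Aug 10, 1768: 366 days (Feb 29, 1768 is in that span).
Aug 10, 1768 → Sep 10, 1768: 31 days (August has 31).
Sep 10, 1768 → Oct 10, 1768: 30 days (September has 30).
Oct 10, 1768 → Nov 10, 1768: 31 days (October has 31).
Nov 10, 1768 → Dec 10, 1768: 30 days (November has 30).
Dec 10, 1768 → Jan 10, 1769: 31 days (December has 31).
Jan 10, 1769 → Feb 10, 1769: 31 days (January has 31).
Feb 10, 1769 → Mar 10, 1769: 28 days (February has 28).
Mar 10, 1769 → Apr 3, 1769: 24 days.
Total: 1697 days.

1697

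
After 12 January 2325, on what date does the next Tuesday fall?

January 13, 2325

Jan 12, 2325 is a Monday.
From Monday to the next Tuesday is 1 day.
Jan 12, 2325 + 1 = Jan 13, 2325.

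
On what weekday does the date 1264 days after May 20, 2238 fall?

First find the weekday of May 20, 2238. Doomsday rule: the anchor day for the 2200s is Friday. For year 38: 38÷12 = 3 r 2, and 2÷4 = 0, so 3+2+0 = 5.
Friday + 5 ≡ Wednesday — that's 2238's doomsday.
In May the doomsday date is May 9.
May 20 is 11 days after May 9; 11 mod 7 = 4, so Wednesday + 4 = Sunday.
1264 mod 7 = 4, so 1264 days after a Sunday is Sunday + 4 = Thursday.

Thursday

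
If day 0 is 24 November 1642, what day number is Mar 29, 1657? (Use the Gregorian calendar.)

5239

Nov 24, 1642 → Nov 24, 1643: 365 days.
Nov 24, 1643 → Nov 24, 1644: 366 days (Feb 29, 1644 is in that span).
Nov 24, 1644 → Nov 24, 1645: 365 days.
Nov 24, 1645 → Nov 24, 1646: 365 days.
Nov 24, 1646 → Nov 24, 1647: 365 days.
Nov 24, 1647 → Nov 24, 1648: 366 days (Feb 29, 1648 is in that span).
Nov 24, 1648 → Nov 24, 1649: 365 days.
Nov 24, 1649 → Nov 24, 1650: 365 days.
Nov 24, 1650 → Nov 24, 1651: 365 days.
Nov 24, 1651 → Nov 24, 1652: 366 days (Feb 29, 1652 is in that span).
Nov 24, 1652 → Nov 24, 1653: 365 days.
Nov 24, 1653 → Nov 24, 1654: 365 days.
Nov 24, 1654 → Nov 24, 1655: 365 days.
Nov 24, 1655 → Nov 24, 1656: 366 days (Feb 29, 1656 is in that span).
Nov 24, 1656 → Dec 24, 1656: 30 days (November has 30).
Dec 24, 1656 → Jan 24, 1657: 31 days (December has 31).
Jan 24, 1657 → Feb 24, 1657: 31 days (January has 31).
Feb 24, 1657 → Mar 24, 1657: 28 days (February has 28).
Mar 24, 1657 → Mar 29, 1657: 5 days.
Total: 5239 days.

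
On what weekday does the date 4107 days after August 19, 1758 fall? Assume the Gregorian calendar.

Thursday

First find the weekday of Aug 19, 1758. Doomsday rule: the anchor day for the 1700s is Sunday. For year 58: 58÷12 = 4 r 10, and 10÷4 = 2, so 4+10+2 = 16.
Sunday + 16 ≡ Tuesday — that's 1758's doomsday.
In August the doomsday date is Aug 8.
Aug 19 is 11 days after Aug 8; 11 mod 7 = 4, so Tuesday + 4 = Saturday.
4107 mod 7 = 5, so 4107 days after a Saturday is Saturday + 5 = Thursday.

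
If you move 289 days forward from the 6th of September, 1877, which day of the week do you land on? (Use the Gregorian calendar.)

Sep 6, 1877 is a Thursday.
289 mod 7 = 2, so 289 days after a Thursday is Thursday + 2 = Saturday.

Saturday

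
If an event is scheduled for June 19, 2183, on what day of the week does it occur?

Thursday

Doomsday rule: the anchor day for the 2100s is Sunday. For year 83: 83÷12 = 6 r 11, and 11÷4 = 2, so 6+11+2 = 19.
Sunday + 19 ≡ Friday — that's 2183's doomsday.
In June the doomsday date is Jun 6.
Jun 19 is 13 days after Jun 6; 13 mod 7 = 6, so Friday + 6 = Thursday.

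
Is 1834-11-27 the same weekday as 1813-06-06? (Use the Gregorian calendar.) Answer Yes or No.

No

From Jun 6, 1813 to Nov 27, 1834 is 7844 days.
7844 mod 7 = 4, so they are different weekdays.
(Jun 6, 1813 is a Sunday; Nov 27, 1834 is a Thursday.)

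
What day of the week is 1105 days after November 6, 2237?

First find the weekday of Nov 6, 2237. Doomsday rule: the anchor day for the 2200s is Friday. For year 37: 37÷12 = 3 r 1, and 1÷4 = 0, so 3+1+0 = 4.
Friday + 4 ≡ Tuesday — that's 2237's doomsday.
In November the doomsday date is Nov 7.
Nov 6 is 1 day before Nov 7; 1 mod 7 = 1, so Tuesday − 1 = Monday.
1105 mod 7 = 6, so 1105 days after a Monday is Monday + 6 = Sunday.

Sunday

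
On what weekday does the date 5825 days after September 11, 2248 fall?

Tuesday

First find the weekday of Sep 11, 2248. Doomsday rule: the anchor day for the 2200s is Friday. For year 48: 48÷12 = 4 r 0, and 0÷4 = 0, so 4+0+0 = 4.
Friday + 4 ≡ Tuesday — that's 2248's doomsday.
In September the doomsday date is Sep 5.
Sep 11 is 6 days after Sep 5; 6 mod 7 = 6, so Tuesday + 6 = Monday.
5825 mod 7 = 1, so 5825 days after a Monday is Monday + 1 = Tuesday.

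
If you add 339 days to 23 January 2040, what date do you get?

December 27, 2040

Jan has 31 days: +9 → Feb 1, 2040 (330 left).
Feb has 29 days: +29 → Mar 1, 2040 (301 left).
Mar has 31 days: +31 → Apr 1, 2040 (270 left).
Apr has 30 days: +30 → May 1, 2040 (240 left).
May has 31 days: +31 → Jun 1, 2040 (209 left).
Jun has 30 days: +30 → Jul 1, 2040 (179 left).
Jul has 31 days: +31 → Aug 1, 2040 (148 left).
Aug has 31 days: +31 → Sep 1, 2040 (117 left).
Sep has 30 days: +30 → Oct 1, 2040 (87 left).
Oct has 31 days: +31 → Nov 1, 2040 (56 left).
Nov has 30 days: +30 → Dec 1, 2040 (26 left).
+26 → Dec 27, 2040.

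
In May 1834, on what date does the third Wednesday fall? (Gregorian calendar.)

May 21, 1834

May 1, 1834 is a Thursday.
The first Wednesday is therefore May 7 (6 days later).
The third Wednesday is 7 + 2×7 = May 21.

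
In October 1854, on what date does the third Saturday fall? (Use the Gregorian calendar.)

October 1, 1854 is a Sunday.
The first Saturday is therefore October 7 (6 days later).
The third Saturday is 7 + 2×7 = October 21.

October 21, 1854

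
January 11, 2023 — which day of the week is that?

Wednesday

Doomsday rule: the anchor day for the 2000s is Tuesday. For year 23: 23÷12 = 1 r 11, and 11÷4 = 2, so 1+11+2 = 14.
Tuesday + 14 ≡ Tuesday — that's 2023's doomsday.
In January the doomsday date is Jan 3 (2023 is not a leap year).
Jan 11 is 8 days after Jan 3; 8 mod 7 = 1, so Tuesday + 1 = Wednesday.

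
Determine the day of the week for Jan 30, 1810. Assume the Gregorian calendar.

Doomsday rule: the anchor day for the 1800s is Friday. For year 10: 10÷12 = 0 r 10, and 10÷4 = 2, so 0+10+2 = 12.
Friday + 12 ≡ Wednesday — that's 1810's doomsday.
In January the doomsday date is Jan 3 (1810 is not a leap year).
Jan 30 is 27 days after Jan 3; 27 mod 7 = 6, so Wednesday + 6 = Tuesday.

Tuesday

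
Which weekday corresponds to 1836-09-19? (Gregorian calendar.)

Doomsday rule: the anchor day for the 1800s is Friday. For year 36: 36÷12 = 3 r 0, and 0÷4 = 0, so 3+0+0 = 3.
Friday + 3 ≡ Monday — that's 1836's doomsday.
In September the doomsday date is Sep 5.
Sep 19 is 14 days after Sep 5; 14 mod 7 = 0, so Monday + 0 = Monday.

Monday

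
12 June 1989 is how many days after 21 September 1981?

2821

Sep 21, 1981 → Sep 21, 1982: 365 days.
Sep 21, 1982 → Sep 21, 1983: 365 days.
Sep 21, 1983 → Sep 21, 1984: 366 days (Feb 29, 1984 is in that span).
Sep 21, 1984 → Sep 21, 1985: 365 days.
Sep 21, 1985 → Sep 21, 1986: 365 days.
Sep 21, 1986 → Sep 21, 1987: 365 days.
Sep 21, 1987 → Sep 21, 1988: 366 days (Feb 29, 1988 is in that span).
Sep 21, 1988 → Oct 21, 1988: 30 days (September has 30).
Oct 21, 1988 → Nov 21, 1988: 31 days (October has 31).
Nov 21, 1988 → Dec 21, 1988: 30 days (November has 30).
Dec 21, 1988 → Jan 21, 1989: 31 days (December has 31).
Jan 21, 1989 → Feb 21, 1989: 31 days (January has 31).
Feb 21, 1989 → Mar 21, 1989: 28 days (February has 28).
Mar 21, 1989 → Apr 21, 1989: 31 days (March has 31).
Apr 21, 1989 → May 21, 1989: 30 days (April has 30).
May 21, 1989 → Jun 12, 1989: 22 days.
Total: 2821 days.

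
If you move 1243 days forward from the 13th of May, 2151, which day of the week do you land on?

First find the weekday of May 13, 2151. Doomsday rule: the anchor day for the 2100s is Sunday. For year 51: 51÷12 = 4 r 3, and 3÷4 = 0, so 4+3+0 = 7.
Sunday + 7 ≡ Sunday — that's 2151's doomsday.
In May the doomsday date is May 9.
May 13 is 4 days after May 9; 4 mod 7 = 4, so Sunday + 4 = Thursday.
1243 mod 7 = 4, so 1243 days after a Thursday is Thursday + 4 = Monday.

Monday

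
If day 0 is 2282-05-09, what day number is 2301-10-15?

7098

May 9, 2282 → May 9, 2283: 365 days.
May 9, 2283 → May 9, 2284: 366 days (Feb 29, 2284 is in that span).
May 9, 2284 → May 9, 2285: 365 days.
May 9, 2285 → May 9, 2286: 365 days.
May 9, 2286 → May 9, 2287: 365 days.
May 9, 2287 → May 9, 2288: 366 days (Feb 29, 2288 is in that span).
May 9, 2288 → May 9, 2289: 365 days.
May 9, 2289 → May 9, 2290: 365 days.
May 9, 2290 → May 9, 2291: 365 days.
May 9, 2291 → May 9, 2292: 366 days (Feb 29, 2292 is in that span).
May 9, 2292 → May 9, 2293: 365 days.
May 9, 2293 → May 9, 2294: 365 days.
May 9, 2294 → May 9, 2295: 365 days.
May 9, 2295 → May 9, 2296: 366 days (Feb 29, 2296 is in that span).
May 9, 2296 → May 9, 2297: 365 days.
May 9, 2297 → May 9, 2298: 365 days.
May 9, 2298 → May 9, 2299: 365 days.
May 9, 2299 → May 9, 2300: 365 days.
May 9, 2300 → May 9, 2301: 365 days.
May 9, 2301 → Jun 9, 2301: 31 days (May has 31).
Jun 9, 2301 → Jul 9, 2301: 30 days (June has 30).
Jul 9, 2301 → Aug 9, 2301: 31 days (July has 31).
Aug 9, 2301 → Sep 9, 2301: 31 days (August has 31).
Sep 9, 2301 → Oct 9, 2301: 30 days (September has 30).
Oct 9, 2301 → Oct 15, 2301: 6 days.
Total: 7098 days.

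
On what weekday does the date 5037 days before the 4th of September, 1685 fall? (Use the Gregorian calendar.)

Friday

Sep 4, 1685 is a Tuesday.
5037 mod 7 = 4, so 5037 days before a Tuesday is Tuesday − 4 = Friday.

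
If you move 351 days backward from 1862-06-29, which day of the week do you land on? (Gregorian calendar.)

First find the weekday of Jun 29, 1862. Doomsday rule: the anchor day for the 1800s is Friday. For year 62: 62÷12 = 5 r 2, and 2÷4 = 0, so 5+2+0 = 7.
Friday + 7 ≡ Friday — that's 1862's doomsday.
In June the doomsday date is Jun 6.
Jun 29 is 23 days after Jun 6; 23 mod 7 = 2, so Friday + 2 = Sunday.
351 mod 7 = 1, so 351 days before a Sunday is Sunday − 1 = Saturday.

Saturday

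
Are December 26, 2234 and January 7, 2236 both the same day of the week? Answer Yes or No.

No

From Dec 26, 2234 to Jan 7, 2236 is 377 days.
377 mod 7 = 6, so they are different weekdays.
(Dec 26, 2234 is a Friday; Jan 7, 2236 is a Thursday.)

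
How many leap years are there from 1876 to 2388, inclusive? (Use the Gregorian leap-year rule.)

Multiples of 4 in [1876,2388]: 129.
Of those, multiples of 100: 5 (not leap unless ÷400).
Multiples of 400: 1.
Leap years = 129 − 5 + 1 = 125.

125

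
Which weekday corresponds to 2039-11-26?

Doomsday rule: the anchor day for the 2000s is Tuesday. For year 39: 39÷12 = 3 r 3, and 3÷4 = 0, so 3+3+0 = 6.
Tuesday + 6 ≡ Monday — that's 2039's doomsday.
In November the doomsday date is Nov 7.
Nov 26 is 19 days after Nov 7; 19 mod 7 = 5, so Monday + 5 = Saturday.

Saturday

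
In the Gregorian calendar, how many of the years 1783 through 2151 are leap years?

Multiples of 4 in [1783,2151]: 92.
Of those, multiples of 100: 4 (not leap unless ÷400).
Multiples of 400: 1.
Leap years = 92 − 4 + 1 = 89.

89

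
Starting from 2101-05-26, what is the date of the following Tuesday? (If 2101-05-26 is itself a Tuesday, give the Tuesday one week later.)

May 31, 2101

May 26, 2101 is a Thursday.
From Thursday to the next Tuesday is 5 days.
May 26, 2101 + 5 = May 31, 2101.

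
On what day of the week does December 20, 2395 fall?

Wednesday

Doomsday rule: the anchor day for the 2300s is Wednesday. For year 95: 95÷12 = 7 r 11, and 11÷4 = 2, so 7+11+2 = 20.
Wednesday + 20 ≡ Tuesday — that's 2395's doomsday.
In December the doomsday date is Dec 12.
Dec 20 is 8 days after Dec 12; 8 mod 7 = 1, so Tuesday + 1 = Wednesday.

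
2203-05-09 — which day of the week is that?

Monday

Doomsday rule: the anchor day for the 2200s is Friday. For year 03: 3÷12 = 0 r 3, and 3÷4 = 0, so 0+3+0 = 3.
Friday + 3 ≡ Monday — that's 2203's doomsday.
In May the doomsday date is May 9.
May 9 is the doomsday itself: Monday.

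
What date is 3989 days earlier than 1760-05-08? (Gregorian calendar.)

−366 (one year; includes Feb 29, 1760) → May 8, 1759 (3623 left).
−365 (one year) → May 8, 1758 (3258 left).
−365 (one year) → May 8, 1757 (2893 left).
−365 (one year) → May 8, 1756 (2528 left).
−366 (one year; includes Feb 29, 1756) → May 8, 1755 (2162 left).
−365 (one year) → May 8, 1754 (1797 left).
−365 (one year) → May 8, 1753 (1432 left).
−365 (one year) → May 8, 1752 (1067 left).
−366 (one year; includes Feb 29, 1752) → May 8, 1751 (701 left).
−365 (one year) → May 8, 1750 (336 left).
−8 → Apr 30, 1750 (end of Apr, 30 days; 328 left).
−30 → Mar 31, 1750 (end of Mar, 31 days; 298 left).
−31 → Feb 28, 1750 (end of Feb, 28 days; 267 left).
−28 → Jan 31, 1750 (end of Jan, 31 days; 239 left).
−31 → Dec 31, 1749 (end of Dec, 31 days; 208 left).
−31 → Nov 30, 1749 (end of Nov, 30 days; 177 left).
−30 → Oct 31, 1749 (end of Oct, 31 days; 147 left).
−31 → Sep 30, 1749 (end of Sep, 30 days; 116 left).
−30 → Aug 31, 1749 (end of Aug, 31 days; 86 left).
−31 → Jul 31, 1749 (end of Jul, 31 days; 55 left).
−31 → Jun 30, 1749 (end of Jun, 30 days; 24 left).
−24 → Jun 6, 1749.

June 6, 1749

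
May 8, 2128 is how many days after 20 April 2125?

Apr 20, 2125 → Apr 20, 2126: 365 days.
Apr 20, 2126 → Apr 20, 2127: 365 days.
Apr 20, 2127 → May 20, 2127: 30 days (April has 30).
May 20, 2127 → Jun 20, 2127: 31 days (May has 31).
Jun 20, 2127 → Jul 20, 2127: 30 days (June has 30).
Jul 20, 2127 → Aug 20, 2127: 31 days (July has 31).
Aug 20, 2127 → Sep 20, 2127: 31 days (August has 31).
Sep 20, 2127 → Oct 20, 2127: 30 days (September has 30).
Oct 20, 2127 → Nov 20, 2127: 31 days (October has 31).
Nov 20, 2127 → Dec 20, 2127: 30 days (November has 30).
Dec 20, 2127 → Jan 20, 2128: 31 days (December has 31).
Jan 20, 2128 → Feb 20, 2128: 31 days (January has 31).
Feb 20, 2128 → Mar 20, 2128: 29 days (February has 29).
Mar 20, 2128 → Apr 20, 2128: 31 days (March has 31).
Apr 20, 2128 → May 8, 2128: 18 days.
Total: 1114 days.

1114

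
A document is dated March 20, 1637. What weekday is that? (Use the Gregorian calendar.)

Doomsday rule: the anchor day for the 1600s is Tuesday. For year 37: 37÷12 = 3 r 1, and 1÷4 = 0, so 3+1+0 = 4.
Tuesday + 4 ≡ Saturday — that's 1637's doomsday.
In March the doomsday date is Mar 14.
Mar 20 is 6 days after Mar 14; 6 mod 7 = 6, so Saturday + 6 = Friday.

Friday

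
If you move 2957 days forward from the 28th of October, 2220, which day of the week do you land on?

Tuesday

First find the weekday of Oct 28, 2220. Doomsday rule: the anchor day for the 2200s is Friday. For year 20: 20÷12 = 1 r 8, and 8÷4 = 2, so 1+8+2 = 11.
Friday + 11 ≡ Tuesday — that's 2220's doomsday.
In October the doomsday date is Oct 10.
Oct 28 is 18 days after Oct 10; 18 mod 7 = 4, so Tuesday + 4 = Saturday.
2957 mod 7 = 3, so 2957 days after a Saturday is Saturday + 3 = Tuesday.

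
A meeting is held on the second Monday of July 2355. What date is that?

July 1, 2355 is a Friday.
The first Monday is therefore July 4 (3 days later).
The second Monday is 4 + 1×7 = July 11.

July 11, 2355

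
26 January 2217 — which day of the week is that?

Sunday

Doomsday rule: the anchor day for the 2200s is Friday. For year 17: 17÷12 = 1 r 5, and 5÷4 = 1, so 1+5+1 = 7.
Friday + 7 ≡ Friday — that's 2217's doomsday.
In January the doomsday date is Jan 3 (2217 is not a leap year).
Jan 26 is 23 days after Jan 3; 23 mod 7 = 2, so Friday + 2 = Sunday.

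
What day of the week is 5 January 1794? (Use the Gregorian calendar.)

Doomsday rule: the anchor day for the 1700s is Sunday. For year 94: 94÷12 = 7 r 10, and 10÷4 = 2, so 7+10+2 = 19.
Sunday + 19 ≡ Friday — that's 1794's doomsday.
In January the doomsday date is Jan 3 (1794 is not a leap year).
Jan 5 is 2 days after Jan 3; 2 mod 7 = 2, so Friday + 2 = Sunday.

Sunday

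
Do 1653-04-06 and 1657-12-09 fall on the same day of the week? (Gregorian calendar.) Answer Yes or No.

From Apr 6, 1653 to Dec 9, 1657 is 1708 days.
1708 mod 7 = 0, so they are the same weekday.
(Apr 6, 1653 is a Sunday; Dec 9, 1657 is a Sunday.)

Yes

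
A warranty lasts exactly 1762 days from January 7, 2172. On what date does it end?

November 3, 2176

+366 (one year; includes Feb 29, 2172) → Jan 7, 2173 (1396 left).
+365 (one year) → Jan 7, 2174 (1031 left).
+365 (one year) → Jan 7, 2175 (666 left).
+365 (one year) → Jan 7, 2176 (301 left).
Jan has 31 days: +25 → Feb 1, 2176 (276 left).
Feb has 29 days: +29 → Mar 1, 2176 (247 left).
Mar has 31 days: +31 → Apr 1, 2176 (216 left).
Apr has 30 days: +30 → May 1, 2176 (186 left).
May has 31 days: +31 → Jun 1, 2176 (155 left).
Jun has 30 days: +30 → Jul 1, 2176 (125 left).
Jul has 31 days: +31 → Aug 1, 2176 (94 left).
Aug has 31 days: +31 → Sep 1, 2176 (63 left).
Sep has 30 days: +30 → Oct 1, 2176 (33 left).
Oct has 31 days: +31 → Nov 1, 2176 (2 left).
+2 → Nov 3, 2176.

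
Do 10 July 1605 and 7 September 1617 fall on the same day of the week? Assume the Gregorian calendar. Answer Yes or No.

No

From Jul 10, 1605 to Sep 7, 1617 is 4442 days.
4442 mod 7 = 4, so they are different weekdays.
(Jul 10, 1605 is a Sunday; Sep 7, 1617 is a Thursday.)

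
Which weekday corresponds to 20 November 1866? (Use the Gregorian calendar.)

Doomsday rule: the anchor day for the 1800s is Friday. For year 66: 66÷12 = 5 r 6, and 6÷4 = 1, so 5+6+1 = 12.
Friday + 12 ≡ Wednesday — that's 1866's doomsday.
In November the doomsday date is Nov 7.
Nov 20 is 13 days after Nov 7; 13 mod 7 = 6, so Wednesday + 6 = Tuesday.

Tuesday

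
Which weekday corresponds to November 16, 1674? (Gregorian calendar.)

Friday

Doomsday rule: the anchor day for the 1600s is Tuesday. For year 74: 74÷12 = 6 r 2, and 2÷4 = 0, so 6+2+0 = 8.
Tuesday + 8 ≡ Wednesday — that's 1674's doomsday.
In November the doomsday date is Nov 7.
Nov 16 is 9 days after Nov 7; 9 mod 7 = 2, so Wednesday + 2 = Friday.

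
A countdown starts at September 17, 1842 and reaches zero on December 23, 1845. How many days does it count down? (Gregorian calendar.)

Sep 17, 1842 → Sep 17, 1843: 365 days.
Sep 17, 1843 → Sep 17, 1844: 366 days (Feb 29, 1844 is in that span).
Sep 17, 1844 → Sep 17, 1845: 365 days.
Sep 17, 1845 → Oct 17, 1845: 30 days (September has 30).
Oct 17, 1845 → Nov 17, 1845: 31 days (October has 31).
Nov 17, 1845 → Dec 17, 1845: 30 days (November has 30).
Dec 17, 1845 → Dec 23, 1845: 6 days.
Total: 1193 days.

1193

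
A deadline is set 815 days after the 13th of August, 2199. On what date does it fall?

November 6, 2201

+365 (one year) → Aug 13, 2200 (450 left).
+365 (one year) → Aug 13, 2201 (85 left).
Aug has 31 days: +19 → Sep 1, 2201 (66 left).
Sep has 30 days: +30 → Oct 1, 2201 (36 left).
Oct has 31 days: +31 → Nov 1, 2201 (5 left).
+5 → Nov 6, 2201.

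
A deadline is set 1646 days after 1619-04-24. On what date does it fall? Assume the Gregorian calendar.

+366 (one year; includes Feb 29, 1620) → Apr 24, 1620 (1280 left).
+365 (one year) → Apr 24, 1621 (915 left).
+365 (one year) → Apr 24, 1622 (550 left).
+365 (one year) → Apr 24, 1623 (185 left).
Apr has 30 days: +7 → May 1, 1623 (178 left).
May has 31 days: +31 → Jun 1, 1623 (147 left).
Jun has 30 days: +30 → Jul 1, 1623 (117 left).
Jul has 31 days: +31 → Aug 1, 1623 (86 left).
Aug has 31 days: +31 → Sep 1, 1623 (55 left).
Sep has 30 days: +30 → Oct 1, 1623 (25 left).
+25 → Oct 26, 1623.

October 26, 1623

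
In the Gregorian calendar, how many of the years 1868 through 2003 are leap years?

33

Multiples of 4 in [1868,2003]: 34.
Of those, multiples of 100: 2 (not leap unless ÷400).
Multiples of 400: 1.
Leap years = 34 − 2 + 1 = 33.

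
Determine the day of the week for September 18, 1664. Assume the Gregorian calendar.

Doomsday rule: the anchor day for the 1600s is Tuesday. For year 64: 64÷12 = 5 r 4, and 4÷4 = 1, so 5+4+1 = 10.
Tuesday + 10 ≡ Friday — that's 1664's doomsday.
In September the doomsday date is Sep 5.
Sep 18 is 13 days after Sep 5; 13 mod 7 = 6, so Friday + 6 = Thursday.

Thursday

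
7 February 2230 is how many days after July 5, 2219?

Jul 5, 2219 → Jul 5, 2220: 366 days (Feb 29, 2220 is in that span).
Jul 5, 2220 → Jul 5, 2221: 365 days.
Jul 5, 2221 → Jul 5, 2222: 365 days.
Jul 5, 2222 → Jul 5, 2223: 365 days.
Jul 5, 2223 → Jul 5, 2224: 366 days (Feb 29, 2224 is in that span).
Jul 5, 2224 → Jul 5, 2225: 365 days.
Jul 5, 2225 → Jul 5, 2226: 365 days.
Jul 5, 2226 → Jul 5, 2227: 365 days.
Jul 5, 2227 → Jul 5, 2228: 366 days (Feb 29, 2228 is in that span).
Jul 5, 2228 → Jul 5, 2229: 365 days.
Jul 5, 2229 → Aug 5, 2229: 31 days (July has 31).
Aug 5, 2229 → Sep 5, 2229: 31 days (August has 31).
Sep 5, 2229 → Oct 5, 2229: 30 days (September has 30).
Oct 5, 2229 → Nov 5, 2229: 31 days (October has 31).
Nov 5, 2229 → Dec 5, 2229: 30 days (November has 30).
Dec 5, 2229 → Jan 5, 2230: 31 days (December has 31).
Jan 5, 2230 → Feb 5, 2230: 31 days (January has 31).
Feb 5, 2230 → Feb 7, 2230: 2 days.
Total: 3870 days.

3870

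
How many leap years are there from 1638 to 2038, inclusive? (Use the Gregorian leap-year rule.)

Multiples of 4 in [1638,2038]: 100.
Of those, multiples of 100: 4 (not leap unless ÷400).
Multiples of 400: 1.
Leap years = 100 − 4 + 1 = 97.

97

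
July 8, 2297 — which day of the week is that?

Doomsday rule: the anchor day for the 2200s is Friday. For year 97: 97÷12 = 8 r 1, and 1÷4 = 0, so 8+1+0 = 9.
Friday + 9 ≡ Sunday — that's 2297's doomsday.
In July the doomsday date is Jul 11.
Jul 8 is 3 days before Jul 11; 3 mod 7 = 3, so Sunday − 3 = Thursday.

Thursday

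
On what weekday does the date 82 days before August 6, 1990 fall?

Aug 6, 1990 is a Monday.
82 mod 7 = 5, so 82 days before a Monday is Monday − 5 = Wednesday.

Wednesday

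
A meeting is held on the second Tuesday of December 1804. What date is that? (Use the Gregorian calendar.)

December 11, 1804

December 1, 1804 is a Saturday.
The first Tuesday is therefore December 4 (3 days later).
The second Tuesday is 4 + 1×7 = December 11.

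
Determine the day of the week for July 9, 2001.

Doomsday rule: the anchor day for the 2000s is Tuesday. For year 01: 1÷12 = 0 r 1, and 1÷4 = 0, so 0+1+0 = 1.
Tuesday + 1 ≡ Wednesday — that's 2001's doomsday.
In July the doomsday date is Jul 11.
Jul 9 is 2 days before Jul 11; 2 mod 7 = 2, so Wednesday − 2 = Monday.

Monday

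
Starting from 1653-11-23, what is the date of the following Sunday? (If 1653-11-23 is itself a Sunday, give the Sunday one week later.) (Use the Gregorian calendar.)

Nov 23, 1653 is a Sunday.
From Sunday to the next Sunday is 7 days.
Nov 23, 1653 + 7 = Nov 30, 1653.

November 30, 1653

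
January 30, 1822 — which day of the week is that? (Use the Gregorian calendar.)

Wednesday

January 1, 1822 is a Tuesday.
Jan 1, 1822 → Jan 30, 1822: 29 days.
Total: 29 days.
29 mod 7 = 1, so Tuesday + 1 = Wednesday.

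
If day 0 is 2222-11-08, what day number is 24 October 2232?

Nov 8, 2222 → Nov 8, 2223: 365 days.
Nov 8, 2223 → Nov 8, 2224: 366 days (Feb 29, 2224 is in that span).
Nov 8, 2224 → Nov 8, 2225: 365 days.
Nov 8, 2225 → Nov 8, 2226: 365 days.
Nov 8, 2226 → Nov 8, 2227: 365 days.
Nov 8, 2227 → Nov 8, 2228: 366 days (Feb 29, 2228 is in that span).
Nov 8, 2228 → Nov 8, 2229: 365 days.
Nov 8, 2229 → Nov 8, 2230: 365 days.
Nov 8, 2230 → Nov 8, 2231: 365 days.
Nov 8, 2231 → Dec 8, 2231: 30 days (November has 30).
Dec 8, 2231 → Jan 8, 2232: 31 days (December has 31).
Jan 8, 2232 → Feb 8, 2232: 31 days (January has 31).
Feb 8, 2232 → Mar 8, 2232: 29 days (February has 29).
Mar 8, 2232 → Apr 8, 2232: 31 days (March has 31).
Apr 8, 2232 → May 8, 2232: 30 days (April has 30).
May 8, 2232 → Jun 8, 2232: 31 days (May has 31).
Jun 8, 2232 → Jul 8, 2232: 30 days (June has 30).
Jul 8, 2232 → Aug 8, 2232: 31 days (July has 31).
Aug 8, 2232 → Sep 8, 2232: 31 days (August has 31).
Sep 8, 2232 → Oct 8, 2232: 30 days (September has 30).
Oct 8, 2232 → Oct 24, 2232: 16 days.
Total: 3638 days.

3638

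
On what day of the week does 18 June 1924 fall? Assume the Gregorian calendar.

Wednesday

January 1, 1924 is a Tuesday.
Jan 1, 1924 → Feb 1, 1924: 31 days (January has 31).
Feb 1, 1924 → Mar 1, 1924: 29 days (February has 29).
Mar 1, 1924 → Apr 1, 1924: 31 days (March has 31).
Apr 1, 1924 → May 1, 1924: 30 days (April has 30).
May 1, 1924 → Jun 1, 1924: 31 days (May has 31).
Jun 1, 1924 → Jun 18, 1924: 17 days.
Total: 169 days.
169 mod 7 = 1, so Tuesday + 1 = Wednesday.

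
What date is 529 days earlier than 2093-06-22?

−365 (one year) → Jun 22, 2092 (164 left).
−22 → May 31, 2092 (end of May, 31 days; 142 left).
−31 → Apr 30, 2092 (end of Apr, 30 days; 111 left).
−30 → Mar 31, 2092 (end of Mar, 31 days; 81 left).
−31 → Feb 29, 2092 (end of Feb, 29 days; 50 left).
−29 → Jan 31, 2092 (end of Jan, 31 days; 21 left).
−21 → Jan 10, 2092.

January 10, 2092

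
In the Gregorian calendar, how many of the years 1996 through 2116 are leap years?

30

Multiples of 4 in [1996,2116]: 31.
Of those, multiples of 100: 2 (not leap unless ÷400).
Multiples of 400: 1.
Leap years = 31 − 2 + 1 = 30.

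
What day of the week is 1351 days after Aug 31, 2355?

Wednesday

First find the weekday of Aug 31, 2355. Doomsday rule: the anchor day for the 2300s is Wednesday. For year 55: 55÷12 = 4 r 7, and 7÷4 = 1, so 4+7+1 = 12.
Wednesday + 12 ≡ Monday — that's 2355's doomsday.
In August the doomsday date is Aug 8.
Aug 31 is 23 days after Aug 8; 23 mod 7 = 2, so Monday + 2 = Wednesday.
1351 mod 7 = 0, so 1351 days after a Wednesday is Wednesday + 0 = Wednesday.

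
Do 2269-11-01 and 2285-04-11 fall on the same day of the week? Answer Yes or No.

From Nov 1, 2269 to Apr 11, 2285 is 5640 days.
5640 mod 7 = 5, so they are different weekdays.
(Nov 1, 2269 is a Monday; Apr 11, 2285 is a Saturday.)

No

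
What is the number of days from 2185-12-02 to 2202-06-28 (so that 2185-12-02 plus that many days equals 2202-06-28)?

Dec 2, 2185 → Dec 2, 2186: 365 days.
Dec 2, 2186 → Dec 2, 2187: 365 days.
Dec 2, 2187 → Dec 2, 2188: 366 days (Feb 29, 2188 is in that span).
Dec 2, 2188 → Dec 2, 2189: 365 days.
Dec 2, 2189 → Dec 2, 2190: 365 days.
Dec 2, 2190 → Dec 2, 2191: 365 days.
Dec 2, 2191 → Dec 2, 2192: 366 days (Feb 29, 2192 is in that span).
Dec 2, 2192 → Dec 2, 2193: 365 days.
Dec 2, 2193 → Dec 2, 2194: 365 days.
Dec 2, 2194 → Dec 2, 2195: 365 days.
Dec 2, 2195 → Dec 2, 2196: 366 days (Feb 29, 2196 is in that span).
Dec 2, 2196 → Dec 2, 2197: 365 days.
Dec 2, 2197 → Dec 2, 2198: 365 days.
Dec 2, 2198 → Dec 2, 2199: 365 days.
Dec 2, 2199 → Dec 2, 2200: 365 days.
Dec 2, 2200 → Dec 2, 2201: 365 days.
Dec 2, 2201 → Jan 2, 2202: 31 days (December has 31).
Jan 2, 2202 → Feb 2, 2202: 31 days (January has 31).
Feb 2, 2202 → Mar 2, 2202: 28 days (February has 28).
Mar 2, 2202 → Apr 2, 2202: 31 days (March has 31).
Apr 2, 2202 → May 2, 2202: 30 days (April has 30).
May 2, 2202 → Jun 2, 2202: 31 days (May has 31).
Jun 2, 2202 → Jun 28, 2202: 26 days.
Total: 6051 days.

6051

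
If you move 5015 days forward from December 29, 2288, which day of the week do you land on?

Dec 29, 2288 is a Saturday.
5015 mod 7 = 3, so 5015 days after a Saturday is Saturday + 3 = Tuesday.

Tuesday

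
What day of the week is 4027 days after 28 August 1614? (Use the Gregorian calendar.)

Saturday

First find the weekday of Aug 28, 1614. Doomsday rule: the anchor day for the 1600s is Tuesday. For year 14: 14÷12 = 1 r 2, and 2÷4 = 0, so 1+2+0 = 3.
Tuesday + 3 ≡ Friday — that's 1614's doomsday.
In August the doomsday date is Aug 8.
Aug 28 is 20 days after Aug 8; 20 mod 7 = 6, so Friday + 6 = Thursday.
4027 mod 7 = 2, so 4027 days after a Thursday is Thursday + 2 = Saturday.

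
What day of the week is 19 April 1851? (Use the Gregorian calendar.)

Doomsday rule: the anchor day for the 1800s is Friday. For year 51: 51÷12 = 4 r 3, and 3÷4 = 0, so 4+3+0 = 7.
Friday + 7 ≡ Friday — that's 1851's doomsday.
In April the doomsday date is Apr 4.
Apr 19 is 15 days after Apr 4; 15 mod 7 = 1, so Friday + 1 = Saturday.

Saturday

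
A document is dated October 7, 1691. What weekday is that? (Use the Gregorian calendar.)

Sunday

Doomsday rule: the anchor day for the 1600s is Tuesday. For year 91: 91÷12 = 7 r 7, and 7÷4 = 1, so 7+7+1 = 15.
Tuesday + 15 ≡ Wednesday — that's 1691's doomsday.
In October the doomsday date is Oct 10.
Oct 7 is 3 days before Oct 10; 3 mod 7 = 3, so Wednesday − 3 = Sunday.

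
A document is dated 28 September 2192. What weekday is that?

Doomsday rule: the anchor day for the 2100s is Sunday. For year 92: 92÷12 = 7 r 8, and 8÷4 = 2, so 7+8+2 = 17.
Sunday + 17 ≡ Wednesday — that's 2192's doomsday.
In September the doomsday date is Sep 5.
Sep 28 is 23 days after Sep 5; 23 mod 7 = 2, so Wednesday + 2 = Friday.

Friday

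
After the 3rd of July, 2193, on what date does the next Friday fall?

Jul 3, 2193 is a Wednesday.
From Wednesday to the next Friday is 2 days.
Jul 3, 2193 + 2 = Jul 5, 2193.

July 5, 2193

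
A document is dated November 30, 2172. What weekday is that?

Monday

Doomsday rule: the anchor day for the 2100s is Sunday. For year 72: 72÷12 = 6 r 0, and 0÷4 = 0, so 6+0+0 = 6.
Sunday + 6 ≡ Saturday — that's 2172's doomsday.
In November the doomsday date is Nov 7.
Nov 30 is 23 days after Nov 7; 23 mod 7 = 2, so Saturday + 2 = Monday.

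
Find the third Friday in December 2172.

December 18, 2172

December 1, 2172 is a Tuesday.
The first Friday is therefore December 4 (3 days later).
The third Friday is 4 + 2×7 = December 18.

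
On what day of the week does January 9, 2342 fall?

Friday

Doomsday rule: the anchor day for the 2300s is Wednesday. For year 42: 42÷12 = 3 r 6, and 6÷4 = 1, so 3+6+1 = 10.
Wednesday + 10 ≡ Saturday — that's 2342's doomsday.
In January the doomsday date is Jan 3 (2342 is not a leap year).
Jan 9 is 6 days after Jan 3; 6 mod 7 = 6, so Saturday + 6 = Friday.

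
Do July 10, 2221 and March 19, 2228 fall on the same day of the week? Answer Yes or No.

No

From Jul 10, 2221 to Mar 19, 2228 is 2444 days.
2444 mod 7 = 1, so they are different weekdays.
(Jul 10, 2221 is a Tuesday; Mar 19, 2228 is a Wednesday.)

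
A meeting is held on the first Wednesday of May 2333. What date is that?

May 1, 2333 is a Monday.
The first Wednesday is therefore May 3 (2 days later).

May 3, 2333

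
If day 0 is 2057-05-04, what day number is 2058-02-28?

300

May 4, 2057 → Jun 4, 2057: 31 days (May has 31).
Jun 4, 2057 → Jul 4, 2057: 30 days (June has 30).
Jul 4, 2057 → Aug 4, 2057: 31 days (July has 31).
Aug 4, 2057 → Sep 4, 2057: 31 days (August has 31).
Sep 4, 2057 → Oct 4, 2057: 30 days (September has 30).
Oct 4, 2057 → Nov 4, 2057: 31 days (October has 31).
Nov 4, 2057 → Dec 4, 2057: 30 days (November has 30).
Dec 4, 2057 → Jan 4, 2058: 31 days (December has 31).
Jan 4, 2058 → Feb 4, 2058: 31 days (January has 31).
Feb 4, 2058 → Feb 28, 2058: 24 days.
Total: 300 days.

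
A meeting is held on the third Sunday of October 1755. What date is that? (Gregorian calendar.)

October 1, 1755 is a Wednesday.
The first Sunday is therefore October 5 (4 days later).
The third Sunday is 5 + 2×7 = October 19.

October 19, 1755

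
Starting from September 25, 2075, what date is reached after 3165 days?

May 25, 2084

+366 (one year; includes Feb 29, 2076) → Sep 25, 2076 (2799 left).
+365 (one year) → Sep 25, 2077 (2434 left).
+365 (one year) → Sep 25, 2078 (2069 left).
+365 (one year) → Sep 25, 2079 (1704 left).
+366 (one year; includes Feb 29, 2080) → Sep 25, 2080 (1338 left).
+365 (one year) → Sep 25, 2081 (973 left).
+365 (one year) → Sep 25, 2082 (608 left).
+365 (one year) → Sep 25, 2083 (243 left).
Sep has 30 days: +6 → Oct 1, 2083 (237 left).
Oct has 31 days: +31 → Nov 1, 2083 (206 left).
Nov has 30 days: +30 → Dec 1, 2083 (176 left).
Dec has 31 days: +31 → Jan 1, 2084 (145 left).
Jan has 31 days: +31 → Feb 1, 2084 (114 left).
Feb has 29 days: +29 → Mar 1, 2084 (85 left).
Mar has 31 days: +31 → Apr 1, 2084 (54 left).
Apr has 30 days: +30 → May 1, 2084 (24 left).
+24 → May 25, 2084.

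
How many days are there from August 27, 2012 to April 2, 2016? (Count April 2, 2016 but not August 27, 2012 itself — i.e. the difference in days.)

1314

Aug 27, 2012 → Aug 27, 2013: 365 days.
Aug 27, 2013 → Aug 27, 2014: 365 days.
Aug 27, 2014 → Aug 27, 2015: 365 days.
Aug 27, 2015 → Sep 27, 2015: 31 days (August has 31).
Sep 27, 2015 → Oct 27, 2015: 30 days (September has 30).
Oct 27, 2015 → Nov 27, 2015: 31 days (October has 31).
Nov 27, 2015 → Dec 27, 2015: 30 days (November has 30).
Dec 27, 2015 → Jan 27, 2016: 31 days (December has 31).
Jan 27, 2016 → Feb 27, 2016: 31 days (January has 31).
Feb 27, 2016 → Mar 27, 2016: 29 days (February has 29).
Mar 27, 2016 → Apr 2, 2016: 6 days.
Total: 1314 days.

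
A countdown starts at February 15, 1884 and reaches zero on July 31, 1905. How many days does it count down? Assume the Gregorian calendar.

7836

Feb 15, 1884 → Feb 15, 1885: 366 days (Feb 29, 1884 is in that span).
Feb 15, 1885 → Feb 15, 1886: 365 days.
Feb 15, 1886 → Feb 15, 1887: 365 days.
Feb 15, 1887 → Feb 15, 1888: 365 days.
Feb 15, 1888 → Feb 15, 1889: 366 days (Feb 29, 1888 is in that span).
Feb 15, 1889 → Feb 15, 1890: 365 days.
Feb 15, 1890 → Feb 15, 1891: 365 days.
Feb 15, 1891 → Feb 15, 1892: 365 days.
Feb 15, 1892 → Feb 15, 1893: 366 days (Feb 29, 1892 is in that span).
Feb 15, 1893 → Feb 15, 1894: 365 days.
Feb 15, 1894 → Feb 15, 1895: 365 days.
Feb 15, 1895 → Feb 15, 1896: 365 days.
Feb 15, 1896 → Feb 15, 1897: 366 days (Feb 29, 1896 is in that span).
Feb 15, 1897 → Feb 15, 1898: 365 days.
Feb 15, 1898 → Feb 15, 1899: 365 days.
Feb 15, 1899 → Feb 15, 1900: 365 days.
Feb 15, 1900 → Feb 15, 1901: 365 days.
Feb 15, 1901 → Feb 15, 1902: 365 days.
Feb 15, 1902 → Feb 15, 1903: 365 days.
Feb 15, 1903 → Feb 15, 1904: 365 days.
Feb 15, 1904 → Feb 15, 1905: 366 days (Feb 29, 1904 is in that span).
Feb 15, 1905 → Mar 15, 1905: 28 days (February has 28).
Mar 15, 1905 → Apr 15, 1905: 31 days (March has 31).
Apr 15, 1905 → May 15, 1905: 30 days (April has 30).
May 15, 1905 → Jun 15, 1905: 31 days (May has 31).
Jun 15, 1905 → Jul 15, 1905: 30 days (June has 30).
Jul 15, 1905 → Jul 31, 1905: 16 days.
Total: 7836 days.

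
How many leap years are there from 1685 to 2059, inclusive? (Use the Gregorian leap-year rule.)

Multiples of 4 in [1685,2059]: 93.
Of those, multiples of 100: 4 (not leap unless ÷400).
Multiples of 400: 1.
Leap years = 93 − 4 + 1 = 90.

90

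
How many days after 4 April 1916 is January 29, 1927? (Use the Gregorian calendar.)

3952

Apr 4, 1916 → Apr 4, 1917: 365 days.
Apr 4, 1917 → Apr 4, 1918: 365 days.
Apr 4, 1918 → Apr 4, 1919: 365 days.
Apr 4, 1919 → Apr 4, 1920: 366 days (Feb 29, 1920 is in that span).
Apr 4, 1920 → Apr 4, 1921: 365 days.
Apr 4, 1921 → Apr 4, 1922: 365 days.
Apr 4, 1922 → Apr 4, 1923: 365 days.
Apr 4, 1923 → Apr 4, 1924: 366 days (Feb 29, 1924 is in that span).
Apr 4, 1924 → Apr 4, 1925: 365 days.
Apr 4, 1925 → Apr 4, 1926: 365 days.
Apr 4, 1926 → May 4, 1926: 30 days (April has 30).
May 4, 1926 → Jun 4, 1926: 31 days (May has 31).
Jun 4, 1926 → Jul 4, 1926: 30 days (June has 30).
Jul 4, 1926 → Aug 4, 1926: 31 days (July has 31).
Aug 4, 1926 → Sep 4, 1926: 31 days (August has 31).
Sep 4, 1926 → Oct 4, 1926: 30 days (September has 30).
Oct 4, 1926 → Nov 4, 1926: 31 days (October has 31).
Nov 4, 1926 → Dec 4, 1926: 30 days (November has 30).
Dec 4, 1926 → Jan 4, 1927: 31 days (December has 31).
Jan 4, 1927 → Jan 29, 1927: 25 days.
Total: 3952 days.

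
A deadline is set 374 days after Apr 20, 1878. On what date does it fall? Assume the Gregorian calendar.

Apr has 30 days: +11 → May 1, 1878 (363 left).
May has 31 days: +31 → Jun 1, 1878 (332 left).
Jun has 30 days: +30 → Jul 1, 1878 (302 left).
Jul has 31 days: +31 → Aug 1, 1878 (271 left).
Aug has 31 days: +31 → Sep 1, 1878 (240 left).
Sep has 30 days: +30 → Oct 1, 1878 (210 left).
Oct has 31 days: +31 → Nov 1, 1878 (179 left).
Nov has 30 days: +30 → Dec 1, 1878 (149 left).
Dec has 31 days: +31 → Jan 1, 1879 (118 left).
Jan has 31 days: +31 → Feb 1, 1879 (87 left).
Feb has 28 days: +28 → Mar 1, 1879 (59 left).
Mar has 31 days: +31 → Apr 1, 1879 (28 left).
+28 → Apr 29, 1879.

April 29, 1879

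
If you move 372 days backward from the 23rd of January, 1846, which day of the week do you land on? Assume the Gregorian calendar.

First find the weekday of Jan 23, 1846. Doomsday rule: the anchor day for the 1800s is Friday. For year 46: 46÷12 = 3 r 10, and 10÷4 = 2, so 3+10+2 = 15.
Friday + 15 ≡ Saturday — that's 1846's doomsday.
In January the doomsday date is Jan 3 (1846 is not a leap year).
Jan 23 is 20 days after Jan 3; 20 mod 7 = 6, so Saturday + 6 = Friday.
372 mod 7 = 1, so 372 days before a Friday is Friday − 1 = Thursday.

Thursday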